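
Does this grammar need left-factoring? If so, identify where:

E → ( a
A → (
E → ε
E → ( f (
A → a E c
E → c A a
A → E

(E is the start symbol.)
Left-factoring is needed when two productions for the same non-terminal
share a common prefix on the right-hand side.

Productions for E:
  E → ( a
  E → ε
  E → ( f (
  E → c A a
Productions for A:
  A → (
  A → a E c
  A → E

Found common prefix '(' in productions for E

Answer: Yes, E has productions with common prefix '('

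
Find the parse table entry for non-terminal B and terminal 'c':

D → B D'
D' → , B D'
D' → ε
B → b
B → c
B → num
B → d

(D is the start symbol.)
B → c

To find M[B, 'c'], we find productions for B where 'c' is in the predict set (PREDICT(N → α) = (FIRST(α) \ {ε}) ∪ (FOLLOW(N) if α ⇒* ε)).

B → b: PREDICT = { 'b' }
B → c: PREDICT = { 'c' }
  'c' is in predict set, so this production goes in M[B, 'c']
B → num: PREDICT = { 'num' }
B → d: PREDICT = { 'd' }

M[B, 'c'] = B → c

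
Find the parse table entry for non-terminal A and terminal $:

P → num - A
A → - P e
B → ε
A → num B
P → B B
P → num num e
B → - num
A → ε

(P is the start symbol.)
A → ε

To find M[A, $], we find productions for A where $ is in the predict set (PREDICT(N → α) = (FIRST(α) \ {ε}) ∪ (FOLLOW(N) if α ⇒* ε)).

Relevant sets:
  FOLLOW(A) = { $, 'e' }

A → - P e: PREDICT = { '-' }
A → num B: PREDICT = { 'num' }
A → ε: PREDICT = { $, 'e' }
  $ is in predict set, so this production goes in M[A, $]

M[A, $] = A → ε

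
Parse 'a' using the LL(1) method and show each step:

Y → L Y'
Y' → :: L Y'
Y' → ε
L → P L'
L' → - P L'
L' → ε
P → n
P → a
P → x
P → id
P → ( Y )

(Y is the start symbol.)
Stack is shown with the top on the left.

Stack      Input  Action
------------------------
Y $        a $    output Y → L Y'
L Y' $     a $    output L → P L'
P L' Y' $  a $    output P → a
a L' Y' $  a $    match 'a'
L' Y' $    $      output L' → ε
Y' $       $      output Y' → ε
$          $      accept

The string is accepted.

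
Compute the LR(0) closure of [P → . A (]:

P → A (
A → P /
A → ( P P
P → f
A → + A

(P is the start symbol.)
{ [A → . ( P P], [A → . + A], [A → . P /], [P → . A (], [P → . f] }

Start with: [P → . A (]
  [P → . A (] has the dot before A: add [A → . P /], [A → . ( P P], [A → . + A]
  [A → . P /] has the dot before P: add [P → . f]
No further items can be added.

CLOSURE = { [A → . ( P P], [A → . + A], [A → . P /], [P → . A (], [P → . f] }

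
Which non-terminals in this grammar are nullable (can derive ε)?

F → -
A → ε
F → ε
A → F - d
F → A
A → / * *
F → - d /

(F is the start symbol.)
{ 'A', 'F' }

A non-terminal is nullable if it can derive ε (the empty string): either it has an ε-production, or it has a production whose right-hand side consists entirely of nullable non-terminals.

ε-productions: A → ε, F → ε
So A, F are immediately nullable.
Every non-terminal is now nullable.
Nullable = { 'A', 'F' }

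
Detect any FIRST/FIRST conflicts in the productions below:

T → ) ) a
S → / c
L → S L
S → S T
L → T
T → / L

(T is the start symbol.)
Yes. S → '/' c / S → S T on { '/' }; L → S L / L → T on { '/' }

FIRST sets of the non-terminals at (or reachable through a nullable prefix from) the front of some alternative:
  FIRST(S) = { '/' }
  FIRST(T) = { ')', '/' }

Productions for T:
  T → ) ) a: FIRST = { ')' }
  T → / L: FIRST = { '/' }
Productions for S:
  S → / c: FIRST = { '/' }
  S → S T: FIRST = { '/' }
Productions for L:
  L → S L: FIRST = { '/' }
  L → T: FIRST = { ')', '/' }

Conflict for S: S → / c and S → S T
  Overlap: { '/' }
Conflict for L: L → S L and L → T
  Overlap: { '/' }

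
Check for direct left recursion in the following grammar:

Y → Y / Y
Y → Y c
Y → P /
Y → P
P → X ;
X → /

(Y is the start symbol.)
Yes, Y is left-recursive

Direct left recursion occurs when N → N α for some non-terminal N (the right-hand side begins with the left-hand side itself).

Y → Y / Y: LEFT RECURSIVE (starts with Y)
Y → Y c: LEFT RECURSIVE (starts with Y)
Y → P /: starts with P
Y → P: starts with P
P → X ;: starts with X
X → /: starts with '/'

The grammar has direct left recursion on: Y.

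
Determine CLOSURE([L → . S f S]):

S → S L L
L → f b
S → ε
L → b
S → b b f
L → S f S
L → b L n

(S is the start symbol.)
To compute CLOSURE, for each item [A → α.Bβ] where B is a non-terminal, add [B → .γ] for all productions B → γ; repeat for the newly added items until nothing changes.

Start with: [L → . S f S]
  [L → . S f S] has the dot before S: add [S → . S L L], [S → .], [S → . b b f]
No further items can be added.

CLOSURE = { [L → . S f S], [S → . S L L], [S → . b b f], [S → .] }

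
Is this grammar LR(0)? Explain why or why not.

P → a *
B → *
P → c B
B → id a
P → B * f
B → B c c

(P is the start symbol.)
A grammar is LR(0) if no state in the canonical LR(0) collection has:
  - both a shift item (dot before a terminal) and a complete item (shift-reduce conflict), or
  - two or more complete items (reduce-reduce conflict; the accept item [P' → P .] counts as a complete item here).

Augment with P' → P and build the canonical LR(0) collection (I0 = CLOSURE({[P' → . P]}), then GOTO on every symbol after a dot until no new states appear). It has 14 states:
  I0: { [B → . *], [B → . B c c], [B → . id a], [P → . B * f], [P → . a *], [P → . c B], [P' → . P] }  — shift
  I1: { [B → * .] }  — reduce
  I2: { [B → B . c c], [P → B . * f] }  — shift
  I3: { [P' → P .] }  — accept
  I4: { [P → a . *] }  — shift
  I5: { [B → . *], [B → . B c c], [B → . id a], [P → c . B] }  — shift
  I6: { [B → id . a] }  — shift
  I7: { [B → id a .] }  — reduce
  I8: { [B → B . c c], [P → c B .] }  — shift, reduce
  I9: { [B → B c . c] }  — shift
  I10: { [B → B c c .] }  — reduce
  I11: { [P → a * .] }  — reduce
  I12: { [P → B * . f] }  — shift
  I13: { [P → B * f .] }  — reduce

Conflict in state I8:
  Shift-reduce conflict between [P → c B .] and [B → B . c c]
So the grammar is NOT LR(0).

Answer: No. Shift-reduce conflict between [P → c B .] and [B → B . c c]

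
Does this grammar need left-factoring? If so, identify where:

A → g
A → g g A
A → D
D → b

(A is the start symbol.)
Left-factoring is needed when two productions for the same non-terminal
share a common prefix on the right-hand side.

Productions for A:
  A → g
  A → g g A
  A → D

Found common prefix 'g' in productions for A

Answer: Yes, A has productions with common prefix 'g'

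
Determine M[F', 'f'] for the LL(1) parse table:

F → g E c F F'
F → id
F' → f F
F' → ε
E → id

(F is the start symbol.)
F' → f F, F' → ε

To find M[F', 'f'], we find productions for F' where 'f' is in the predict set (PREDICT(N → α) = (FIRST(α) \ {ε}) ∪ (FOLLOW(N) if α ⇒* ε)).

Relevant sets:
  FOLLOW(F') = { $, 'f' }

F' → f F: PREDICT = { 'f' }
  'f' is in predict set, so this production goes in M[F', 'f']
F' → ε: PREDICT = { $, 'f' }
  'f' is in predict set, so this production goes in M[F', 'f']

M[F', 'f'] = F' → f F, F' → ε  (a multiply-defined cell — the grammar is not LL(1))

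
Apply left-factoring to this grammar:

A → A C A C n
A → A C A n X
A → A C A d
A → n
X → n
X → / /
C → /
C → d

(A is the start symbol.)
Left-factoring transforms A → αβ₁ | αβ₂ into A → αA' and A' → β₁ | β₂
(α is the longest common prefix among the alternatives). Repeat until
no nonterminal has two alternatives with a common prefix.

Round 1: A has alternatives sharing prefix 'A C A'. Introduce A': A → A C A A'
  Add: A' → C n
  Add: A' → n X
  Add: A' → d

No remaining common prefixes — done.

Resulting grammar:
A → A C A A'
A' → C n
A' → n X
A' → d
A → n
X → n
X → / /
C → /
C → d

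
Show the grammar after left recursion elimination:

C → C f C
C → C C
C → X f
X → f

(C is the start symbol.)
C is directly left-recursive. The standard transformation for
  A → A α₁ | ... | A α_m | β₁ | ... | β_n
is
  A  → β₁ A' | ... | β_n A'
  A' → α₁ A' | ... | α_m A' | ε

C → X f becomes C → X f C'
C → C f C becomes C' → f C C'
C → C C becomes C' → C C'
Add C' → ε

Productions for other non-terminals are unchanged:
  X → f

Resulting grammar:
C → X f C'
C' → f C C'
C' → C C'
C' → ε
X → f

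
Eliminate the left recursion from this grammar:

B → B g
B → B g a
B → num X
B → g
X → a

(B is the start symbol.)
B is directly left-recursive. The standard transformation for
  A → A α₁ | ... | A α_m | β₁ | ... | β_n
is
  A  → β₁ A' | ... | β_n A'
  A' → α₁ A' | ... | α_m A' | ε

B → num X becomes B → num X B'
B → g becomes B → g B'
B → B g becomes B' → g B'
B → B g a becomes B' → g a B'
Add B' → ε

Productions for other non-terminals are unchanged:
  X → a

Resulting grammar:
B → num X B'
B → g B'
B' → g B'
B' → g a B'
B' → ε
X → a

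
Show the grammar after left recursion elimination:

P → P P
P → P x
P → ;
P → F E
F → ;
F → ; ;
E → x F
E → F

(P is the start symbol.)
P → ; P'
P → F E P'
P' → P P'
P' → x P'
P' → ε
F → ;
F → ; ;
E → x F
E → F

P is directly left-recursive. The standard transformation for
  A → A α₁ | ... | A α_m | β₁ | ... | β_n
is
  A  → β₁ A' | ... | β_n A'
  A' → α₁ A' | ... | α_m A' | ε

P → ; becomes P → ; P'
P → F E becomes P → F E P'
P → P P becomes P' → P P'
P → P x becomes P' → x P'
Add P' → ε

Productions for other non-terminals are unchanged:
  F → ;
  F → ; ;
  E → x F
  E → F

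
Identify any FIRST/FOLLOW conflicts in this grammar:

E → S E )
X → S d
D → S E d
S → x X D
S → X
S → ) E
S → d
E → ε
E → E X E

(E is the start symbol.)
Yes. E → S E ')' with FOLLOW(E) on { ')', 'd', 'x' }; E → E X E with FOLLOW(E) on { ')', 'd', 'x' }

A FIRST/FOLLOW conflict occurs when a non-terminal N has a nullable alternative N → β (β ⇒* ε) and another alternative N → α with FIRST(α) ∩ FOLLOW(N) ≠ ∅: on such a lookahead the parser cannot decide between expanding α and letting N vanish via β.

Nullable non-terminals: E.
FIRST sets used below: FIRST(S) = { ')', 'd', 'x' }, FIRST(E) = { ')', 'd', 'x', ε }, FIRST(X) = { ')', 'd', 'x' }

E: nullable alternative(s) E → ε; FOLLOW(E) = { $, ')', 'd', 'x' }
  E → S E ): FIRST \ {ε} = { ')', 'd', 'x' } — overlaps FOLLOW(E) on { ')', 'd', 'x' }: CONFLICT
  E → ε: FIRST \ {ε} = { } — this is the only nullable alternative, skip
  E → E X E: FIRST \ {ε} = { ')', 'd', 'x' } — overlaps FOLLOW(E) on { ')', 'd', 'x' }: CONFLICT

D, S, X have no nullable alternative, so no FIRST/FOLLOW check is needed there.

So the grammar has 2 FIRST/FOLLOW conflicts (marked CONFLICT above).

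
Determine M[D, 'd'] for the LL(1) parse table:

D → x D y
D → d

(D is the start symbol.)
D → d

To find M[D, 'd'], we find productions for D where 'd' is in the predict set (PREDICT(N → α) = (FIRST(α) \ {ε}) ∪ (FOLLOW(N) if α ⇒* ε)).

D → x D y: PREDICT = { 'x' }
D → d: PREDICT = { 'd' }
  'd' is in predict set, so this production goes in M[D, 'd']

M[D, 'd'] = D → d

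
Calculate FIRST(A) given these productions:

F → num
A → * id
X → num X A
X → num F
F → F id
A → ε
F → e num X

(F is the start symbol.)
{ '*', ε }

To compute FIRST(A), examine every production with A on the left-hand side, reading each right-hand side left to right until a non-nullable symbol is reached.

From A → * id:
  - '*' is a terminal: add '*' and stop
From A → ε:
  - ε-production, so ε ∈ FIRST(A)

Collecting: FIRST(A) = { '*', ε }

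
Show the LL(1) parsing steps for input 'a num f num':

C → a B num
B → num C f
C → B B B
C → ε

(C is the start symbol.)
LL(1) parsing maintains a stack (initially the start symbol over $) and the input. At each step: if the stack top is a terminal, match it against the current input token; if it is a non-terminal N, replace it with the RHS of M[N, lookahead] (the unique production whose predict set contains the lookahead).

Stack is shown with the top on the left.

Stack          Input          Action
------------------------------------
C $            a num f num $  output C → a B num
a B num $      a num f num $  match 'a'
B num $        num f num $    output B → num C f
num C f num $  num f num $    match 'num'
C f num $      f num $        output C → ε
f num $        f num $        match 'f'
num $          num $          match 'num'
$              $              accept

The string is accepted.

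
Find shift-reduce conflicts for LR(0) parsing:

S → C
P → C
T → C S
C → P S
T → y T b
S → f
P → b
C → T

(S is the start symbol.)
A shift-reduce conflict occurs when an LR(0) state has both:
  - a complete (reduce) item [A → α .] (dot at the end), and
  - a shift item [B → β . c γ] (dot before a terminal).

Augment with S' → S and build the canonical LR(0) collection (I0 = CLOSURE({[S' → . S]}), then GOTO on every symbol after a dot until no new states appear). It has 13 states:
  I0: { [C → . P S], [C → . T], [P → . C], [P → . b], [S → . C], [S → . f], [S' → . S], [T → . C S], [T → . y T b] }  — shift
  I1: { [C → . P S], [C → . T], [P → . C], [P → . b], [P → C .], [S → . C], [S → . f], [S → C .], [T → . C S], [T → . y T b], [T → C . S] }  — shift, 2 reduces
  I2: { [C → . P S], [C → . T], [C → P . S], [P → . C], [P → . b], [S → . C], [S → . f], [T → . C S], [T → . y T b] }  — shift
  I3: { [S' → S .] }  — accept
  I4: { [C → T .] }  — reduce
  I5: { [P → b .] }  — reduce
  I6: { [S → f .] }  — reduce
  I7: { [C → . P S], [C → . T], [P → . C], [P → . b], [T → . C S], [T → . y T b], [T → y . T b] }  — shift
  I8: { [C → . P S], [C → . T], [P → . C], [P → . b], [P → C .], [S → . C], [S → . f], [T → . C S], [T → . y T b], [T → C . S] }  — shift, reduce
  I9: { [C → T .], [T → y T . b] }  — shift, reduce
  I10: { [T → y T b .] }  — reduce
  I11: { [T → C S .] }  — reduce
  I12: { [C → P S .] }  — reduce

I1 contains reduce items [P → C .], [S → C .] and shift items [P → . b], [S → . f], [T → . y T b] — shift-reduce conflict.
I8 contains reduce item [P → C .] and shift items [P → . b], [S → . f], [T → . y T b] — shift-reduce conflict.
I9 contains reduce item [C → T .] and shift item [T → y T . b] — shift-reduce conflict.

Answer: Yes — I1: [P → C .] vs [P → . b]; I8: [P → C .] vs [P → . b]; I9: [C → T .] vs [T → y T . b]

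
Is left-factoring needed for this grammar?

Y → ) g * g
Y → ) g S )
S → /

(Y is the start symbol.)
Yes, Y has productions with common prefix ') g'

Left-factoring is needed when two productions for the same non-terminal
share a common prefix on the right-hand side.

Productions for Y:
  Y → ) g * g
  Y → ) g S )

Found common prefix ') g' in productions for Y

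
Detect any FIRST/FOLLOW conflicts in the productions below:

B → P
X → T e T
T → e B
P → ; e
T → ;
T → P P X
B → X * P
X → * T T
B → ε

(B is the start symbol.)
Yes. B → P with FOLLOW(B) on { ';' }; B → X '*' P with FOLLOW(B) on { '*', ';', 'e' }

Nullable non-terminals: B.
FIRST sets used below: FIRST(P) = { ';' }, FIRST(X) = { '*', ';', 'e' }

B: nullable alternative(s) B → ε; FOLLOW(B) = { $, '*', ';', 'e' }
  B → P: FIRST \ {ε} = { ';' } — overlaps FOLLOW(B) on { ';' }: CONFLICT
  B → X * P: FIRST \ {ε} = { '*', ';', 'e' } — overlaps FOLLOW(B) on { '*', ';', 'e' }: CONFLICT
  B → ε: FIRST \ {ε} = { } — this is the only nullable alternative, skip

P, T, X have no nullable alternative, so no FIRST/FOLLOW check is needed there.

So the grammar has 2 FIRST/FOLLOW conflicts (marked CONFLICT above).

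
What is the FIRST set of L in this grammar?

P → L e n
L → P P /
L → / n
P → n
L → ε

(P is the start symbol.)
FIRST sets of the other non-terminals involved (by the same procedure, iterated to a fixed point):
  FIRST(P) = { '/', 'e', 'n' }

From L → P P /:
  - P is a non-terminal: add FIRST(P) \ {ε} = { '/', 'e', 'n' }
    P is not nullable, so stop
From L → / n:
  - '/' is a terminal: add '/' and stop
From L → ε:
  - ε-production, so ε ∈ FIRST(L)

Collecting: FIRST(L) = { '/', 'e', 'n', ε }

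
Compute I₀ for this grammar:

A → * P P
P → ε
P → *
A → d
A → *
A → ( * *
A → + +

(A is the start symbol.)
First, augment the grammar with A' → A
I₀ = CLOSURE({ [A' → . A] }):
  [A' → . A] has the dot before A: add [A → . * P P], [A → . d], [A → . *], [A → . ( * *], [A → . + +]
No further items can be added.

I₀ = { [A → . ( * *], [A → . * P P], [A → . *], [A → . + +], [A → . d], [A' → . A] }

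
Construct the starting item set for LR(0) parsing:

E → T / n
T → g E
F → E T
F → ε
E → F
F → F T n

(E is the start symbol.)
{ [E → . F], [E → . T / n], [E' → . E], [F → . E T], [F → . F T n], [F → .], [T → . g E] }

First, augment the grammar with E' → E
I₀ = CLOSURE({ [E' → . E] }):
  [E' → . E] has the dot before E: add [E → . T / n], [E → . F]
  [E → . T / n] has the dot before T: add [T → . g E]
  [E → . F] has the dot before F: add [F → . E T], [F → .], [F → . F T n]
No further items can be added.

I₀ = { [E → . F], [E → . T / n], [E' → . E], [F → . E T], [F → . F T n], [F → .], [T → . g E] }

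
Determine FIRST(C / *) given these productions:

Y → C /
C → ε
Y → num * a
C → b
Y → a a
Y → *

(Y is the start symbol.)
{ '/', 'b' }

FIRST sets of the non-terminals involved (from the grammar, by fixed-point iteration):
  FIRST(C) = { 'b', ε }

To compute FIRST(C / *), process the symbols left to right:
Symbol C is a non-terminal. Add FIRST(C) \ {ε} = { 'b' }
C is nullable (ε ∈ FIRST(C)), continue to the next symbol.
Symbol / is a terminal. Add '/' and stop.
FIRST(C / *) = { '/', 'b' }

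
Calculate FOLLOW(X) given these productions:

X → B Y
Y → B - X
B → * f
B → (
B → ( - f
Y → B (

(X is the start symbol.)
To compute FOLLOW(X), find every occurrence of X on a right-hand side N → α X β: add FIRST(β) \ {ε}, and if β is empty or nullable also add FOLLOW(N). Iterate to a fixed point.

X is the start symbol, so $ ∈ FOLLOW(X).
In Y → B - X: X is at the end, add FOLLOW(Y)

The FOLLOW sets referred to above (computed the same way, to a fixed point):
  FOLLOW(Y) = { $ }

Taking the union: FOLLOW(X) = { $ }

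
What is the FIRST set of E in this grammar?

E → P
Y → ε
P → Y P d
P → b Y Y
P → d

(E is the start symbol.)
To compute FIRST(E), examine every production with E on the left-hand side, reading each right-hand side left to right until a non-nullable symbol is reached.

FIRST sets of the other non-terminals involved (by the same procedure, iterated to a fixed point):
  FIRST(P) = { 'b', 'd' }

From E → P:
  - P is a non-terminal: add FIRST(P) \ {ε} = { 'b', 'd' }
    P is not nullable, so stop

Collecting: FIRST(E) = { 'b', 'd' }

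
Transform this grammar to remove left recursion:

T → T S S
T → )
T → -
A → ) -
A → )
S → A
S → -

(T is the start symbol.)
T is directly left-recursive. The standard transformation for
  A → A α₁ | ... | A α_m | β₁ | ... | β_n
is
  A  → β₁ A' | ... | β_n A'
  A' → α₁ A' | ... | α_m A' | ε

T → ) becomes T → ) T'
T → - becomes T → - T'
T → T S S becomes T' → S S T'
Add T' → ε

Productions for other non-terminals are unchanged:
  A → ) -
  A → )
  S → A
  S → -

Resulting grammar:
T → ) T'
T → - T'
T' → S S T'
T' → ε
A → ) -
A → )
S → A
S → -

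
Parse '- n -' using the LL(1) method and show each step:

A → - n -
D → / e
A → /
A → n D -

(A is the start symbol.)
LL(1) parsing maintains a stack (initially the start symbol over $) and the input. At each step: if the stack top is a terminal, match it against the current input token; if it is a non-terminal N, replace it with the RHS of M[N, lookahead] (the unique production whose predict set contains the lookahead).

Stack is shown with the top on the left.

Stack    Input    Action
------------------------
A $      - n - $  output A → - n -
- n - $  - n - $  match '-'
n - $    n - $    match 'n'
- $      - $      match '-'
$        $        accept

The string is accepted.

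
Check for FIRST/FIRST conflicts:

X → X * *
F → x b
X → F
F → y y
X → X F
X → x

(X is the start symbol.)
Yes. X → X '*' '*' / X → F on { 'x', 'y' }; X → X '*' '*' / X → X F on { 'x', 'y' }; X → X '*' '*' / X → x on { 'x' }; X → F / X → X F on { 'x', 'y' }; X → F / X → x on { 'x' }; X → X F / X → x on { 'x' }

FIRST sets of the non-terminals at (or reachable through a nullable prefix from) the front of some alternative:
  FIRST(X) = { 'x', 'y' }
  FIRST(F) = { 'x', 'y' }

Productions for X:
  X → X * *: FIRST = { 'x', 'y' }
  X → F: FIRST = { 'x', 'y' }
  X → X F: FIRST = { 'x', 'y' }
  X → x: FIRST = { 'x' }
Productions for F:
  F → x b: FIRST = { 'x' }
  F → y y: FIRST = { 'y' }

Conflict for X: X → X * * and X → F
  Overlap: { 'x', 'y' }
Conflict for X: X → X * * and X → X F
  Overlap: { 'x', 'y' }
Conflict for X: X → X * * and X → x
  Overlap: { 'x' }
Conflict for X: X → F and X → X F
  Overlap: { 'x', 'y' }
Conflict for X: X → F and X → x
  Overlap: { 'x' }
Conflict for X: X → X F and X → x
  Overlap: { 'x' }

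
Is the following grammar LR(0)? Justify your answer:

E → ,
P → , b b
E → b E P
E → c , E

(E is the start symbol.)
Yes, the grammar is LR(0)

A grammar is LR(0) if no state in the canonical LR(0) collection has:
  - both a shift item (dot before a terminal) and a complete item (shift-reduce conflict), or
  - two or more complete items (reduce-reduce conflict; the accept item [E' → E .] counts as a complete item here).

Augment with E' → E and build the canonical LR(0) collection (I0 = CLOSURE({[E' → . E]}), then GOTO on every symbol after a dot until no new states appear). It has 12 states:
  I0: { [E → . ,], [E → . b E P], [E → . c , E], [E' → . E] }  — shift
  I1: { [E → , .] }  — reduce
  I2: { [E' → E .] }  — accept
  I3: { [E → . ,], [E → . b E P], [E → . c , E], [E → b . E P] }  — shift
  I4: { [E → c . , E] }  — shift
  I5: { [E → . ,], [E → . b E P], [E → . c , E], [E → c , . E] }  — shift
  I6: { [E → c , E .] }  — reduce
  I7: { [E → b E . P], [P → . , b b] }  — shift
  I8: { [P → , . b b] }  — shift
  I9: { [E → b E P .] }  — reduce
  I10: { [P → , b . b] }  — shift
  I11: { [P → , b b .] }  — reduce

Every state is either a pure shift/goto state or contains exactly one complete item and nothing to shift — no conflicts. The grammar is LR(0).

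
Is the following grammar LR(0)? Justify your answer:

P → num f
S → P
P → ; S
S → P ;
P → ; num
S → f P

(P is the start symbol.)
No. Shift-reduce conflict between [S → P .] and [S → P . ;]

Augment with P' → P and build the canonical LR(0) collection (I0 = CLOSURE({[P' → . P]}), then GOTO on every symbol after a dot until no new states appear). It has 11 states:
  I0: { [P → . ; S], [P → . ; num], [P → . num f], [P' → . P] }  — shift
  I1: { [P → . ; S], [P → . ; num], [P → . num f], [P → ; . S], [P → ; . num], [S → . P ;], [S → . P], [S → . f P] }  — shift
  I2: { [P' → P .] }  — accept
  I3: { [P → num . f] }  — shift
  I4: { [P → num f .] }  — reduce
  I5: { [S → P . ;], [S → P .] }  — shift, reduce
  I6: { [P → ; S .] }  — reduce
  I7: { [P → . ; S], [P → . ; num], [P → . num f], [S → f . P] }  — shift
  I8: { [P → ; num .], [P → num . f] }  — shift, reduce
  I9: { [S → f P .] }  — reduce
  I10: { [S → P ; .] }  — reduce

Conflict in state I5:
  Shift-reduce conflict between [S → P .] and [S → P . ;]
So the grammar is NOT LR(0).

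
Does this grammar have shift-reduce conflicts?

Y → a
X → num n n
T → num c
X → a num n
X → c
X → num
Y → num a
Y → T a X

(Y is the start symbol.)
Augment with Y' → Y and build the canonical LR(0) collection (I0 = CLOSURE({[Y' → . Y]}), then GOTO on every symbol after a dot until no new states appear). It has 16 states:
  I0: { [T → . num c], [Y → . T a X], [Y → . a], [Y → . num a], [Y' → . Y] }  — shift
  I1: { [Y → T . a X] }  — shift
  I2: { [Y' → Y .] }  — accept
  I3: { [Y → a .] }  — reduce
  I4: { [T → num . c], [Y → num . a] }  — shift
  I5: { [Y → num a .] }  — reduce
  I6: { [T → num c .] }  — reduce
  I7: { [X → . a num n], [X → . c], [X → . num n n], [X → . num], [Y → T a . X] }  — shift
  I8: { [Y → T a X .] }  — reduce
  I9: { [X → a . num n] }  — shift
  I10: { [X → c .] }  — reduce
  I11: { [X → num . n n], [X → num .] }  — shift, reduce
  I12: { [X → num n . n] }  — shift
  I13: { [X → num n n .] }  — reduce
  I14: { [X → a num . n] }  — shift
  I15: { [X → a num n .] }  — reduce

I11 contains reduce item [X → num .] and shift item [X → num . n n] — shift-reduce conflict.

Answer: Yes — I11: [X → num .] vs [X → num . n n]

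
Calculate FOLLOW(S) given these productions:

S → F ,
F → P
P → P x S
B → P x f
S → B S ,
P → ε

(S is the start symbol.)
{ $, ',', 'x' }

S is the start symbol, so $ ∈ FOLLOW(S).
In P → P x S: S is at the end, add FOLLOW(P)
In S → B S ,: S is followed by ',', add FIRST(',') \ {ε} = { ',' }

The FOLLOW sets referred to above (computed the same way, to a fixed point):
  FOLLOW(P) = { ',', 'x' }

Taking the union: FOLLOW(S) = { $, ',', 'x' }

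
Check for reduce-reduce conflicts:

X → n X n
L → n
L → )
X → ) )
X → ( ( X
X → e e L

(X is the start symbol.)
Augment with X' → X and build the canonical LR(0) collection (I0 = CLOSURE({[X' → . X]}), then GOTO on every symbol after a dot until no new states appear). It has 15 states:
  I0: { [X → . ( ( X], [X → . ) )], [X → . e e L], [X → . n X n], [X' → . X] }  — shift
  I1: { [X → ( . ( X] }  — shift
  I2: { [X → ) . )] }  — shift
  I3: { [X' → X .] }  — accept
  I4: { [X → e . e L] }  — shift
  I5: { [X → . ( ( X], [X → . ) )], [X → . e e L], [X → . n X n], [X → n . X n] }  — shift
  I6: { [X → n X . n] }  — shift
  I7: { [X → n X n .] }  — reduce
  I8: { [L → . )], [L → . n], [X → e e . L] }  — shift
  I9: { [L → ) .] }  — reduce
  I10: { [X → e e L .] }  — reduce
  I11: { [L → n .] }  — reduce
  I12: { [X → ) ) .] }  — reduce
  I13: { [X → ( ( . X], [X → . ( ( X], [X → . ) )], [X → . e e L], [X → . n X n] }  — shift
  I14: { [X → ( ( X .] }  — reduce

No state contains more than one complete item.

Answer: No reduce-reduce conflicts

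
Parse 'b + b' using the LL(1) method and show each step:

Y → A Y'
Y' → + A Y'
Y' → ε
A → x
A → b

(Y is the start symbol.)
LL(1) parsing maintains a stack (initially the start symbol over $) and the input. At each step: if the stack top is a terminal, match it against the current input token; if it is a non-terminal N, replace it with the RHS of M[N, lookahead] (the unique production whose predict set contains the lookahead).

Stack is shown with the top on the left.

Stack     Input    Action
-------------------------
Y $       b + b $  output Y → A Y'
A Y' $    b + b $  output A → b
b Y' $    b + b $  match 'b'
Y' $      + b $    output Y' → + A Y'
+ A Y' $  + b $    match '+'
A Y' $    b $      output A → b
b Y' $    b $      match 'b'
Y' $      $        output Y' → ε
$         $        accept

The string is accepted.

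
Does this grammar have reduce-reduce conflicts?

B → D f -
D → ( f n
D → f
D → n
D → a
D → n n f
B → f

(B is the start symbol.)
Augment with B' → B and build the canonical LR(0) collection (I0 = CLOSURE({[B' → . B]}), then GOTO on every symbol after a dot until no new states appear). It has 13 states:
  I0: { [B → . D f -], [B → . f], [B' → . B], [D → . ( f n], [D → . a], [D → . f], [D → . n n f], [D → . n] }  — shift
  I1: { [D → ( . f n] }  — shift
  I2: { [B' → B .] }  — accept
  I3: { [B → D . f -] }  — shift
  I4: { [D → a .] }  — reduce
  I5: { [B → f .], [D → f .] }  — 2 reduces
  I6: { [D → n . n f], [D → n .] }  — shift, reduce
  I7: { [D → n n . f] }  — shift
  I8: { [D → n n f .] }  — reduce
  I9: { [B → D f . -] }  — shift
  I10: { [B → D f - .] }  — reduce
  I11: { [D → ( f . n] }  — shift
  I12: { [D → ( f n .] }  — reduce

I5 contains complete items [B → f .], [D → f .] — reduce-reduce conflict.

Answer: Yes — I5: [B → f .] vs [D → f .]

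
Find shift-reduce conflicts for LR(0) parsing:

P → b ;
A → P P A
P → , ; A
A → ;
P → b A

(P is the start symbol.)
No shift-reduce conflicts

Augment with P' → P and build the canonical LR(0) collection (I0 = CLOSURE({[P' → . P]}), then GOTO on every symbol after a dot until no new states appear). It has 12 states:
  I0: { [P → . , ; A], [P → . b ;], [P → . b A], [P' → . P] }  — shift
  I1: { [P → , . ; A] }  — shift
  I2: { [P' → P .] }  — accept
  I3: { [A → . ;], [A → . P P A], [P → . , ; A], [P → . b ;], [P → . b A], [P → b . ;], [P → b . A] }  — shift
  I4: { [A → ; .], [P → b ; .] }  — 2 reduces
  I5: { [P → b A .] }  — reduce
  I6: { [A → P . P A], [P → . , ; A], [P → . b ;], [P → . b A] }  — shift
  I7: { [A → . ;], [A → . P P A], [A → P P . A], [P → . , ; A], [P → . b ;], [P → . b A] }  — shift
  I8: { [A → ; .] }  — reduce
  I9: { [A → P P A .] }  — reduce
  I10: { [A → . ;], [A → . P P A], [P → , ; . A], [P → . , ; A], [P → . b ;], [P → . b A] }  — shift
  I11: { [P → , ; A .] }  — reduce

No state contains both a complete item and a shift item.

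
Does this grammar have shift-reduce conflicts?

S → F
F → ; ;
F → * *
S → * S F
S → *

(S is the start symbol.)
Yes — I1: [S → * .] vs [F → . * *]; I6: [F → * * .] vs [F → . * *]

Augment with S' → S and build the canonical LR(0) collection (I0 = CLOSURE({[S' → . S]}), then GOTO on every symbol after a dot until no new states appear). It has 11 states:
  I0: { [F → . * *], [F → . ; ;], [S → . * S F], [S → . *], [S → . F], [S' → . S] }  — shift
  I1: { [F → * . *], [F → . * *], [F → . ; ;], [S → * . S F], [S → * .], [S → . * S F], [S → . *], [S → . F] }  — shift, reduce
  I2: { [F → ; . ;] }  — shift
  I3: { [S → F .] }  — reduce
  I4: { [S' → S .] }  — accept
  I5: { [F → ; ; .] }  — reduce
  I6: { [F → * * .], [F → * . *], [F → . * *], [F → . ; ;], [S → * . S F], [S → * .], [S → . * S F], [S → . *], [S → . F] }  — shift, 2 reduces
  I7: { [F → . * *], [F → . ; ;], [S → * S . F] }  — shift
  I8: { [F → * . *] }  — shift
  I9: { [S → * S F .] }  — reduce
  I10: { [F → * * .] }  — reduce

I1 contains reduce item [S → * .] and shift items [F → . * *], [F → * . *], [F → . ; ;], [S → . *], [S → . * S F] — shift-reduce conflict.
I6 contains reduce items [F → * * .], [S → * .] and shift items [F → . * *], [F → * . *], [F → . ; ;], [S → . *], [S → . * S F] — shift-reduce conflict.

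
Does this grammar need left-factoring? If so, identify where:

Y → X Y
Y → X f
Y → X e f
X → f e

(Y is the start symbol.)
Left-factoring is needed when two productions for the same non-terminal
share a common prefix on the right-hand side.

Productions for Y:
  Y → X Y
  Y → X f
  Y → X e f

Found common prefix 'X' in productions for Y

Answer: Yes, Y has productions with common prefix 'X'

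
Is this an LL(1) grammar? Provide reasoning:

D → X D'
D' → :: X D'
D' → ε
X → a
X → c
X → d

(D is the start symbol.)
Yes, the grammar is LL(1).

Relevant sets:
  FOLLOW(D') = { $ }

For D':
  PREDICT(D' → :: X D') = { '::' }
  PREDICT(D' → ε) = { $ }
For X:
  PREDICT(X → a) = { 'a' }
  PREDICT(X → c) = { 'c' }
  PREDICT(X → d) = { 'd' }
D has a single production, so nothing to check there.

All predict sets are disjoint. The grammar IS LL(1).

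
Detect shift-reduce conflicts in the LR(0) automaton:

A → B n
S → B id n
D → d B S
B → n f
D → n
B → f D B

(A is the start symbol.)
No shift-reduce conflicts

A shift-reduce conflict occurs when an LR(0) state has both:
  - a complete (reduce) item [A → α .] (dot at the end), and
  - a shift item [B → β . c γ] (dot before a terminal).

Augment with A' → A and build the canonical LR(0) collection (I0 = CLOSURE({[A' → . A]}), then GOTO on every symbol after a dot until no new states appear). It has 16 states:
  I0: { [A → . B n], [A' → . A], [B → . f D B], [B → . n f] }  — shift
  I1: { [A' → A .] }  — accept
  I2: { [A → B . n] }  — shift
  I3: { [B → f . D B], [D → . d B S], [D → . n] }  — shift
  I4: { [B → n . f] }  — shift
  I5: { [B → n f .] }  — reduce
  I6: { [B → . f D B], [B → . n f], [B → f D . B] }  — shift
  I7: { [B → . f D B], [B → . n f], [D → d . B S] }  — shift
  I8: { [D → n .] }  — reduce
  I9: { [B → . f D B], [B → . n f], [D → d B . S], [S → . B id n] }  — shift
  I10: { [S → B . id n] }  — shift
  I11: { [D → d B S .] }  — reduce
  I12: { [S → B id . n] }  — shift
  I13: { [S → B id n .] }  — reduce
  I14: { [B → f D B .] }  — reduce
  I15: { [A → B n .] }  — reduce

No state contains both a complete item and a shift item.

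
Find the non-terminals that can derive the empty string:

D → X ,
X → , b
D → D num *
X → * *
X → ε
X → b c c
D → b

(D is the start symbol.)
{ 'X' }

ε-productions: X → ε
So X is immediately nullable.
No further non-terminal can be added: every production for the remaining non-terminals contains a terminal or a non-nullable non-terminal.
Nullable = { 'X' }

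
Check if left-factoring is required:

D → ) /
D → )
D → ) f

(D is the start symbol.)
Yes, D has productions with common prefix ')'

Left-factoring is needed when two productions for the same non-terminal
share a common prefix on the right-hand side.

Productions for D:
  D → ) /
  D → )
  D → ) f

Found common prefix ')' in productions for D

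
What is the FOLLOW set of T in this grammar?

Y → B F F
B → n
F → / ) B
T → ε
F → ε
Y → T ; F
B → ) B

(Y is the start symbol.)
In Y → T ; F: T is followed by ';' F, add FIRST(';' F) \ {ε} = { ';' }

Taking the union: FOLLOW(T) = { ';' }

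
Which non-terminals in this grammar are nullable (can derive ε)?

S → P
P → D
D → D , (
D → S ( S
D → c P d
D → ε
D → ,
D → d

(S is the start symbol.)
A non-terminal is nullable if it can derive ε (the empty string): either it has an ε-production, or it has a production whose right-hand side consists entirely of nullable non-terminals.

ε-productions: D → ε
So D is immediately nullable.
P → D: every symbol on the right is nullable, so P is nullable too.
S → P: every symbol on the right is nullable, so S is nullable too.
Every non-terminal is now nullable.
Nullable = { 'D', 'P', 'S' }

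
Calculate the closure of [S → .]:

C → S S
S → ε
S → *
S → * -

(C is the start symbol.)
Start with: [S → .]
The dot is at the end, so nothing is added.

CLOSURE = { [S → .] }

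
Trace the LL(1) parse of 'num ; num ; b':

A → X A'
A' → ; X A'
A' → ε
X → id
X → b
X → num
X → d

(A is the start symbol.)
Stack is shown with the top on the left.

Stack     Input            Action
---------------------------------
A $       num ; num ; b $  output A → X A'
X A' $    num ; num ; b $  output X → num
num A' $  num ; num ; b $  match 'num'
A' $      ; num ; b $      output A' → ; X A'
; X A' $  ; num ; b $      match ';'
X A' $    num ; b $        output X → num
num A' $  num ; b $        match 'num'
A' $      ; b $            output A' → ; X A'
; X A' $  ; b $            match ';'
X A' $    b $              output X → b
b A' $    b $              match 'b'
A' $      $                output A' → ε
$         $                accept

The string is accepted.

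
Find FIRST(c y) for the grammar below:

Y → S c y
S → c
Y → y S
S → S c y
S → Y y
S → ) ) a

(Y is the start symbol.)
{ 'c' }

To compute FIRST(c y), process the symbols left to right:
Symbol c is a terminal. Add 'c' and stop.
FIRST(c y) = { 'c' }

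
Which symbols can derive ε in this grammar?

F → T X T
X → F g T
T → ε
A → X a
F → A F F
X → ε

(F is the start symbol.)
{ 'F', 'T', 'X' }

ε-productions: T → ε, X → ε
So T, X are immediately nullable.
F → T X T: every symbol on the right is nullable, so F is nullable too.
No further non-terminal can be added: every production for the remaining non-terminals contains a terminal or a non-nullable non-terminal.
Nullable = { 'F', 'T', 'X' }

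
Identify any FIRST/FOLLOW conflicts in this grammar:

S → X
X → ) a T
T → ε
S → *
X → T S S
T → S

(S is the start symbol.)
A FIRST/FOLLOW conflict occurs when a non-terminal N has a nullable alternative N → β (β ⇒* ε) and another alternative N → α with FIRST(α) ∩ FOLLOW(N) ≠ ∅: on such a lookahead the parser cannot decide between expanding α and letting N vanish via β.

Nullable non-terminals: T.
FIRST sets used below: FIRST(S) = { ')', '*' }

T: nullable alternative(s) T → ε; FOLLOW(T) = { $, ')', '*' }
  T → ε: FIRST \ {ε} = { } — this is the only nullable alternative, skip
  T → S: FIRST \ {ε} = { ')', '*' } — overlaps FOLLOW(T) on { ')', '*' }: CONFLICT

S, X have no nullable alternative, so no FIRST/FOLLOW check is needed there.

So the grammar has 1 FIRST/FOLLOW conflict (marked CONFLICT above).

Answer: Yes. T → S with FOLLOW(T) on { ')', '*' }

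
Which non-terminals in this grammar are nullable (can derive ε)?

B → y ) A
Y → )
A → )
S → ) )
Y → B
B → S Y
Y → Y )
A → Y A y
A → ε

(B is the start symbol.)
{ 'A' }

ε-productions: A → ε
So A is immediately nullable.
No further non-terminal can be added: every production for the remaining non-terminals contains a terminal or a non-nullable non-terminal.
Nullable = { 'A' }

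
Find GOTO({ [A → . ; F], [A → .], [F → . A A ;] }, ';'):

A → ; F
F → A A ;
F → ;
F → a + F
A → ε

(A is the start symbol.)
GOTO(I, ';') = CLOSURE({ [A → αX.β] : [A → α.Xβ] ∈ I, X = ';' })

Items with dot before ';', with the dot advanced:
  [A → . ; F] → [A → ; . F]
Closure of the advanced items:
  [A → ; . F] has the dot before F: add [F → . A A ;], [F → . ;], [F → . a + F]
  [F → . A A ;] has the dot before A: add [A → . ; F], [A → .]

GOTO = { [A → . ; F], [A → .], [A → ; . F], [F → . ;], [F → . A A ;], [F → . a + F] }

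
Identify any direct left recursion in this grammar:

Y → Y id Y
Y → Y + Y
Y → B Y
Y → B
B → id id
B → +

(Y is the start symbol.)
Yes, Y is left-recursive

Direct left recursion occurs when N → N α for some non-terminal N (the right-hand side begins with the left-hand side itself).

Y → Y id Y: LEFT RECURSIVE (starts with Y)
Y → Y + Y: LEFT RECURSIVE (starts with Y)
Y → B Y: starts with B
Y → B: starts with B
B → id id: starts with id
B → +: starts with '+'

The grammar has direct left recursion on: Y.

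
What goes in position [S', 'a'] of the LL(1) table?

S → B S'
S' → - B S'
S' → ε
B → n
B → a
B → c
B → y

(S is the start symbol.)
Empty (error entry)

To find M[S', 'a'], we find productions for S' where 'a' is in the predict set (PREDICT(N → α) = (FIRST(α) \ {ε}) ∪ (FOLLOW(N) if α ⇒* ε)).

Relevant sets:
  FOLLOW(S') = { $ }

S' → - B S': PREDICT = { '-' }
S' → ε: PREDICT = { $ }

M[S', 'a'] is empty (no production applies)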